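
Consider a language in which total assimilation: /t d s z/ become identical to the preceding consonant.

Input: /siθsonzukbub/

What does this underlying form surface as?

[siθθonnukbub]

/s/ after /θ/ → [θ] (total assimilation)
/z/ after /n/ → [n] (total assimilation)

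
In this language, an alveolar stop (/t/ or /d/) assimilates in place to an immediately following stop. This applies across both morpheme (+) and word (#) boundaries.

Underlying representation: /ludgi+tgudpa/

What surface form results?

[luggi+kgubpa]

/d/ before /g/ (velar) → [g]
/t/ before /g/ (velar) → [k]
/d/ before /p/ (labial) → [b]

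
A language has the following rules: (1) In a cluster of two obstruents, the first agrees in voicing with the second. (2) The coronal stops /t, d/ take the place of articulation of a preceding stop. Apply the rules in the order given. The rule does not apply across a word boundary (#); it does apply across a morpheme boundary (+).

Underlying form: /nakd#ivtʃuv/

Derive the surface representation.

[nagg#iftʃuv]

Rule 1: /k/ before /d/ (voiced) → [g]
Rule 1: /v/ before /tʃ/ (voiceless) → [f]
After rule 1: nagd#iftʃuv
Rule 2: /d/ after /g/ (velar) → [g]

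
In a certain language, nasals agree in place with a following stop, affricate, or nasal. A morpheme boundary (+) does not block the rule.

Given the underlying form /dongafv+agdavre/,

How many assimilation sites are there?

1

/n/ before /g/ (velar) → [ŋ]
1 segment changes.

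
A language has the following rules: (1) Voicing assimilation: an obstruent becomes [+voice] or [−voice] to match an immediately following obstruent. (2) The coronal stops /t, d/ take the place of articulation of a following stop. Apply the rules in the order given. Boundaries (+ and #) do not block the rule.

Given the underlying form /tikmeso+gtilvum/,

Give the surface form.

[tikmeso+ktilvum]

Rule 1: /g/ before /t/ (voiceless) → [k]
After rule 1: tikmeso+ktilvum
Rule 2: no segment meets the rule's conditions; no change.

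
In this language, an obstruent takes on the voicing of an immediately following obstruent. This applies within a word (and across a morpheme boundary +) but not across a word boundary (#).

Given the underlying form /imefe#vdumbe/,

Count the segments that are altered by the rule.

No segment meets the rule's conditions.

0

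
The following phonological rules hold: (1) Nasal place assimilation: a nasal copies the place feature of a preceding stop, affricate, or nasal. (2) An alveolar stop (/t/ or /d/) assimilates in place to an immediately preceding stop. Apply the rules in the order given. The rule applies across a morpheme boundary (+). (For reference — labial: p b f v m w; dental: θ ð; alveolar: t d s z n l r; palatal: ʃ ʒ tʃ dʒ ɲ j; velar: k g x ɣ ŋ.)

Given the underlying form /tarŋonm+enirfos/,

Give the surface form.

[tarŋonn+enirfos]

Rule 1: /m/ after /n/ (alveolar) → [n]
After rule 1: tarŋonn+enirfos
Rule 2: no segment meets the rule's conditions; no change.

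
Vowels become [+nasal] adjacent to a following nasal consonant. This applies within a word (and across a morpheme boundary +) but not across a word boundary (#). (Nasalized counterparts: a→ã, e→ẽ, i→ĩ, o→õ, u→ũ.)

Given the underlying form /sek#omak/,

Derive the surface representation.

/o/ before nasal /m/ → [õ]

[sek#õmak]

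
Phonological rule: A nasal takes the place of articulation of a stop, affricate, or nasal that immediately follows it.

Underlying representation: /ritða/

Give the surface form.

[ritða]

no segment meets the rule's conditions; no change.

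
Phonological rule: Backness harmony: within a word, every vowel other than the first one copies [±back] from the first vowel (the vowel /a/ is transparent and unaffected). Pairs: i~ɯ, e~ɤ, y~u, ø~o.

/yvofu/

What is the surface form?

/o/ harmonizes with /y/ ([-back]) → [ø]
/u/ harmonizes with /y/ ([-back]) → [y]

[yvøfy]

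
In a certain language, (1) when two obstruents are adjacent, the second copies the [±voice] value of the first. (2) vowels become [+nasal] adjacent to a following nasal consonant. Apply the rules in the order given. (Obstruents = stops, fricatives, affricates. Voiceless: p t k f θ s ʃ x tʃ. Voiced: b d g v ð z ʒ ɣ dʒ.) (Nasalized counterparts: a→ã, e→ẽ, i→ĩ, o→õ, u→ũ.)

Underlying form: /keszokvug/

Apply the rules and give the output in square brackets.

[kessokfug]

Rule 1: /z/ after /s/ (voiceless) → [s]
Rule 1: /v/ after /k/ (voiceless) → [f]
After rule 1: kessokfug
Rule 2: no segment meets the rule's conditions; no change.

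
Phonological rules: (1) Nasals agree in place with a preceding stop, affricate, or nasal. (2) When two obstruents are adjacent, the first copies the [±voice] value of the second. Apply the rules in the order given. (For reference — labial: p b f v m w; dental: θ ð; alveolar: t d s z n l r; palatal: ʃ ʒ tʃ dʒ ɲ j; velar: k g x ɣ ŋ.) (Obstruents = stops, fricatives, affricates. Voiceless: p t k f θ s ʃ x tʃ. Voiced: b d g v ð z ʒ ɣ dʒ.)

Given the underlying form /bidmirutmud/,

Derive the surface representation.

Rule 1: /m/ after /d/ (alveolar) → [n]
Rule 1: /m/ after /t/ (alveolar) → [n]
After rule 1: bidnirutnud
Rule 2: no segment meets the rule's conditions; no change.

[bidnirutnud]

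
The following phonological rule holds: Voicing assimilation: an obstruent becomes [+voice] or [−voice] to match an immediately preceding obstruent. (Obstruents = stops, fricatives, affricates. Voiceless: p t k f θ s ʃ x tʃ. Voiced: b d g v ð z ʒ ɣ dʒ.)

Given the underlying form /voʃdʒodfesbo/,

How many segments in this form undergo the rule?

3

/dʒ/ after /ʃ/ (voiceless) → [tʃ]
/f/ after /d/ (voiced) → [v]
/b/ after /s/ (voiceless) → [p]
3 segments change.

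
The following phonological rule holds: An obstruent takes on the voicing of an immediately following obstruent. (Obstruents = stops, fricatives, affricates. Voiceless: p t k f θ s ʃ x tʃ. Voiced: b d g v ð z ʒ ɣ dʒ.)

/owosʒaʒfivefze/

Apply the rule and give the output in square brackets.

/s/ before /ʒ/ (voiced) → [z]
/ʒ/ before /f/ (voiceless) → [ʃ]
/f/ before /z/ (voiced) → [v]

[owozʒaʃfivevze]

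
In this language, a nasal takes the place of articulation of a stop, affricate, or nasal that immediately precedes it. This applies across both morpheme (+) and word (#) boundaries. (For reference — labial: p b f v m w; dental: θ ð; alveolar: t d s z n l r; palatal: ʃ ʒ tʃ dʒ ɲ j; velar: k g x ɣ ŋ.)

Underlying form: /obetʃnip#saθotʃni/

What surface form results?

/n/ after /tʃ/ (palatal) → [ɲ]
/n/ after /tʃ/ (palatal) → [ɲ]

[obetʃɲip#saθotʃɲi]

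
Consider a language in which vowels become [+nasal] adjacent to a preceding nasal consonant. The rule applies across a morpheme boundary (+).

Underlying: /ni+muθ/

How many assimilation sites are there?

2

/i/ after nasal /n/ → [ĩ]
/u/ after nasal /m/ → [ũ]
2 segments change.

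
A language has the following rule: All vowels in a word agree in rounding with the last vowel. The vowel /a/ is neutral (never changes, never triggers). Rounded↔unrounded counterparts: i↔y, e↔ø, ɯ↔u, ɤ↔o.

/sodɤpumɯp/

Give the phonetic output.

/o/ harmonizes with /ɯ/ ([-round]) → [ɤ]
/u/ harmonizes with /ɯ/ ([-round]) → [ɯ]

[sɤdɤpɯmɯp]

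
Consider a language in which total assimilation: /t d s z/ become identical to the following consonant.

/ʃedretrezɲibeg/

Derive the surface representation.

/d/ before /r/ → [r] (total assimilation)
/t/ before /r/ → [r] (total assimilation)
/z/ before /ɲ/ → [ɲ] (total assimilation)

[ʃerrerreɲɲibeg]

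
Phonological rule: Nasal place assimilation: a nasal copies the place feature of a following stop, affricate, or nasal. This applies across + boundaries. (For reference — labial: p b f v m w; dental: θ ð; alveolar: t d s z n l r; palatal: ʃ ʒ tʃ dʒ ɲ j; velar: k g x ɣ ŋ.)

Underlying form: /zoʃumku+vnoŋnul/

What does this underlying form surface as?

/m/ before /k/ (velar) → [ŋ]
/ŋ/ before /n/ (alveolar) → [n]

[zoʃuŋku+vnonnul]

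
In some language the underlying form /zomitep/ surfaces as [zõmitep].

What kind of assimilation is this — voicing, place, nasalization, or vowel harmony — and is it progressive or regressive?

nasalization, regressive

/o/→[õ].
Each target copies a feature from the following segment, so the direction is regressive.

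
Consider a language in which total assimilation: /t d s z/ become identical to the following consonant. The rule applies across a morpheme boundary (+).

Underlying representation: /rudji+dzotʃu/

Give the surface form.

/d/ before /j/ → [j] (total assimilation)
/d/ before /z/ → [z] (total assimilation)

[rujji+zzotʃu]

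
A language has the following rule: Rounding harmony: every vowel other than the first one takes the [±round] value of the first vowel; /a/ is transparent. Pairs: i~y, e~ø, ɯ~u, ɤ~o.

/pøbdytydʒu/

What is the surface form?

no segment meets the rule's conditions; no change.

[pøbdytydʒu]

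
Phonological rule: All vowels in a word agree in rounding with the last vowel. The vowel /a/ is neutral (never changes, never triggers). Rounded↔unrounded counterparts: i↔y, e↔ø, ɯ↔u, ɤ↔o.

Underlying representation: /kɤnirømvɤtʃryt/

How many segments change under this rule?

3

/ɤ/ harmonizes with /y/ ([+round]) → [o]
/i/ harmonizes with /y/ ([+round]) → [y]
/ɤ/ harmonizes with /y/ ([+round]) → [o]
3 segments change.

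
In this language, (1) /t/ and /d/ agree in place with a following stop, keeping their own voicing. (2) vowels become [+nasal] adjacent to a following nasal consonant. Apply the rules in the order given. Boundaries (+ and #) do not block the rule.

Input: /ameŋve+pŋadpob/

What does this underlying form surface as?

Rule 1: /d/ before /p/ (labial) → [b]
After rule 1: ameŋve+pŋabpob
Rule 2: /a/ before nasal /m/ → [ã]
Rule 2: /e/ before nasal /ŋ/ → [ẽ]

[ãmẽŋve+pŋabpob]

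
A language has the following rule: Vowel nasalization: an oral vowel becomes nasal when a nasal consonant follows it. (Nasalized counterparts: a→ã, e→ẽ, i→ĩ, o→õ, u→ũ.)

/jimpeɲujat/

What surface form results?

/i/ before nasal /m/ → [ĩ]
/e/ before nasal /ɲ/ → [ẽ]

[jĩmpẽɲujat]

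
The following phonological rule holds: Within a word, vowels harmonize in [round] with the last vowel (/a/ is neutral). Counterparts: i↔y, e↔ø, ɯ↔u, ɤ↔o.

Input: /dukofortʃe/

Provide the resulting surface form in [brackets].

/u/ harmonizes with /e/ ([-round]) → [ɯ]
/o/ harmonizes with /e/ ([-round]) → [ɤ]
/o/ harmonizes with /e/ ([-round]) → [ɤ]

[dɯkɤfɤrtʃe]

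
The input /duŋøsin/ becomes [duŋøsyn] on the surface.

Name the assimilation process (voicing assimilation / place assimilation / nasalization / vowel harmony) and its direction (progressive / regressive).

vowel harmony, progressive

/i/→[y].
Vowels agree with the first vowel, so the harmony is progressive.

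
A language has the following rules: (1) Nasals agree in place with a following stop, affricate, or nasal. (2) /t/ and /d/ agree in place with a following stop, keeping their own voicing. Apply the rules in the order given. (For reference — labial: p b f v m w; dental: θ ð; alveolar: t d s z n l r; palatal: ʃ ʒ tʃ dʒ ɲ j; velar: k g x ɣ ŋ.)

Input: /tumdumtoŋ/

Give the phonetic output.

[tunduntoŋ]

Rule 1: /m/ before /d/ (alveolar) → [n]
Rule 1: /m/ before /t/ (alveolar) → [n]
After rule 1: tunduntoŋ
Rule 2: no segment meets the rule's conditions; no change.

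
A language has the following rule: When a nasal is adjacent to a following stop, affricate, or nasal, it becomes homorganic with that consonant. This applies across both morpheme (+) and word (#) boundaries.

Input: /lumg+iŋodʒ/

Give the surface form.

/m/ before /g/ (velar) → [ŋ]

[luŋg+iŋodʒ]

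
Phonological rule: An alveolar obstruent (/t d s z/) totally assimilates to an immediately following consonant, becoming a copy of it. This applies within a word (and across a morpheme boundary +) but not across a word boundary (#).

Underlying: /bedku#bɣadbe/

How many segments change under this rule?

2

/d/ before /k/ → [k] (total assimilation)
/d/ before /b/ → [b] (total assimilation)
2 segments change.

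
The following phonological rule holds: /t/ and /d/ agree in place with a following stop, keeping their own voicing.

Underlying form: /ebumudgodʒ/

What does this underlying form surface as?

[ebumuggodʒ]

/d/ before /g/ (velar) → [g]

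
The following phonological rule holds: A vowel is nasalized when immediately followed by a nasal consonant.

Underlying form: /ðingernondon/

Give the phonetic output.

/i/ before nasal /n/ → [ĩ]
/o/ before nasal /n/ → [õ]
/o/ before nasal /n/ → [õ]

[ðĩngernõndõn]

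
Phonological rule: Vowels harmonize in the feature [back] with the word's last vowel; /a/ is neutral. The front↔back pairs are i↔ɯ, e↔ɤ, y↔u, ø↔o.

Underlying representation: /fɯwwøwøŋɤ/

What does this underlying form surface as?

[fɯwwowoŋɤ]

/ø/ harmonizes with /ɤ/ ([+back]) → [o]
/ø/ harmonizes with /ɤ/ ([+back]) → [o]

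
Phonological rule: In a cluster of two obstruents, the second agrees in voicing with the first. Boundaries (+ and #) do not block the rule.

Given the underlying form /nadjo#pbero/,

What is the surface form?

/b/ after /p/ (voiceless) → [p]

[nadjo#ppero]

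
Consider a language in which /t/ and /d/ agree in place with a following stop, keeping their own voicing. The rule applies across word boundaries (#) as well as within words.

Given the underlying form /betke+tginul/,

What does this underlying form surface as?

/t/ before /k/ (velar) → [k]
/t/ before /g/ (velar) → [k]

[bekke+kginul]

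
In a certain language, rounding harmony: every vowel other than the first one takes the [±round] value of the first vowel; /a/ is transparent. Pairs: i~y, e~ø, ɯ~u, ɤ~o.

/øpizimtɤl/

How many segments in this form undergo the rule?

/i/ harmonizes with /ø/ ([+round]) → [y]
/i/ harmonizes with /ø/ ([+round]) → [y]
/ɤ/ harmonizes with /ø/ ([+round]) → [o]
3 segments change.

3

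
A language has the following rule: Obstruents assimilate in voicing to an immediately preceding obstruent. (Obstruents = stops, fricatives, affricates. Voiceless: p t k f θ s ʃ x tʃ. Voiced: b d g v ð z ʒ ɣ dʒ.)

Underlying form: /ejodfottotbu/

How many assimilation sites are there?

2

/f/ after /d/ (voiced) → [v]
/b/ after /t/ (voiceless) → [p]
2 segments change.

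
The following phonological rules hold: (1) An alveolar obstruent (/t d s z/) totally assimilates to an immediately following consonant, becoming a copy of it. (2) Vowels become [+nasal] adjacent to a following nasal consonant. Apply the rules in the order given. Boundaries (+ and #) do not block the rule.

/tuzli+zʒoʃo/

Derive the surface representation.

Rule 1: /z/ before /l/ → [l] (total assimilation)
Rule 1: /z/ before /ʒ/ → [ʒ] (total assimilation)
After rule 1: tulli+ʒʒoʃo
Rule 2: no segment meets the rule's conditions; no change.

[tulli+ʒʒoʃo]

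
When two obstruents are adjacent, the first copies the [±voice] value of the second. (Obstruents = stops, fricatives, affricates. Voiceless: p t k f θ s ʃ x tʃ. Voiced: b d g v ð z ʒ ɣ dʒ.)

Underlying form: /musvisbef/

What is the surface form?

/s/ before /v/ (voiced) → [z]
/s/ before /b/ (voiced) → [z]

[muzvizbef]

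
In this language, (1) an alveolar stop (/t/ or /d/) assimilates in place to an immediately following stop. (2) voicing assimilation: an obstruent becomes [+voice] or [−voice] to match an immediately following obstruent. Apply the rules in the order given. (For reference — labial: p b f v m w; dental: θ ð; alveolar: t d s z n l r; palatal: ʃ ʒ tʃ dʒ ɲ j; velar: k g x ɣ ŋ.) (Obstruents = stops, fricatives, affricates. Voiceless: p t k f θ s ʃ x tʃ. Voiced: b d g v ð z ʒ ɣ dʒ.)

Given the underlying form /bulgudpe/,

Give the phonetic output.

Rule 1: /d/ before /p/ (labial) → [b]
After rule 1: bulgubpe
Rule 2: /b/ before /p/ (voiceless) → [p]

[bulguppe]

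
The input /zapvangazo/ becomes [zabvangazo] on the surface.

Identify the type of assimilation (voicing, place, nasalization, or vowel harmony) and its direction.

/p/→[b].
Each target copies a feature from the following segment, so the direction is regressive.

voicing assimilation, regressive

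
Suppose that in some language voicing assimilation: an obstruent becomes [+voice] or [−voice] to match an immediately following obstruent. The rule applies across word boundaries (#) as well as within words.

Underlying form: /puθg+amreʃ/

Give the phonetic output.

/θ/ before /g/ (voiced) → [ð]

[puðg+amreʃ]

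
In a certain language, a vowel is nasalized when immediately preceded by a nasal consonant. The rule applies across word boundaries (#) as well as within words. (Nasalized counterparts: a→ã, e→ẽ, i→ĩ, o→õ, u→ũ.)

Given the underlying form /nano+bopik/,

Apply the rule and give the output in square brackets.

[nãnõ+bopik]

/a/ after nasal /n/ → [ã]
/o/ after nasal /n/ → [õ]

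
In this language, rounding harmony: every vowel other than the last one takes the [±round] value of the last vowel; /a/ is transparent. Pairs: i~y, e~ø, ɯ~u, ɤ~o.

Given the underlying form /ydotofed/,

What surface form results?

[idɤtɤfed]

/y/ harmonizes with /e/ ([-round]) → [i]
/o/ harmonizes with /e/ ([-round]) → [ɤ]
/o/ harmonizes with /e/ ([-round]) → [ɤ]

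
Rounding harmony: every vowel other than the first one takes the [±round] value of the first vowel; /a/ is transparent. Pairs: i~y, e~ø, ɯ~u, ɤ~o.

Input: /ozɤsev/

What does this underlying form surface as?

[ozosøv]

/ɤ/ harmonizes with /o/ ([+round]) → [o]
/e/ harmonizes with /o/ ([+round]) → [ø]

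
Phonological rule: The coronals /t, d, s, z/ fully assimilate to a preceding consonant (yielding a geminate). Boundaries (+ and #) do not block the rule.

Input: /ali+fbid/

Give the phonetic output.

no segment meets the rule's conditions; no change.

[ali+fbid]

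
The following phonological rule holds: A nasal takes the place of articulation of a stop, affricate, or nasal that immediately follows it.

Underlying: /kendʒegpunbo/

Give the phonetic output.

[keɲdʒegpumbo]

/n/ before /dʒ/ (palatal) → [ɲ]
/n/ before /b/ (labial) → [m]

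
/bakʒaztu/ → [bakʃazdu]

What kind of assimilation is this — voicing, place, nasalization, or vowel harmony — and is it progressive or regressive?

voicing assimilation, progressive

/ʒ/→[ʃ] /t/→[d].
Each target copies a feature from the preceding segment, so the direction is progressive.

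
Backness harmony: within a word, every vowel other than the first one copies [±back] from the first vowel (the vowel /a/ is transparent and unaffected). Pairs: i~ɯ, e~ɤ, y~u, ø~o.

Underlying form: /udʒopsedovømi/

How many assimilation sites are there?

3

/e/ harmonizes with /u/ ([+back]) → [ɤ]
/ø/ harmonizes with /u/ ([+back]) → [o]
/i/ harmonizes with /u/ ([+back]) → [ɯ]
3 segments change.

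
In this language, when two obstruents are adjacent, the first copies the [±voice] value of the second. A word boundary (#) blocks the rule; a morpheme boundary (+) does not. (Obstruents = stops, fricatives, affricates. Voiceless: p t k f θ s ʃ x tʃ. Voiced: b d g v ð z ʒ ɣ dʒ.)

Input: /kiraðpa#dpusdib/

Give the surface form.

/ð/ before /p/ (voiceless) → [θ]
/d/ before /p/ (voiceless) → [t]
/s/ before /d/ (voiced) → [z]

[kiraθpa#tpuzdib]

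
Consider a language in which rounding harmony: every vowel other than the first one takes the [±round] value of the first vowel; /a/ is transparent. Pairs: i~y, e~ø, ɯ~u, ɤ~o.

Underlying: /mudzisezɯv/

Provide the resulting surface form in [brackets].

[mudzysøzuv]

/i/ harmonizes with /u/ ([+round]) → [y]
/e/ harmonizes with /u/ ([+round]) → [ø]
/ɯ/ harmonizes with /u/ ([+round]) → [u]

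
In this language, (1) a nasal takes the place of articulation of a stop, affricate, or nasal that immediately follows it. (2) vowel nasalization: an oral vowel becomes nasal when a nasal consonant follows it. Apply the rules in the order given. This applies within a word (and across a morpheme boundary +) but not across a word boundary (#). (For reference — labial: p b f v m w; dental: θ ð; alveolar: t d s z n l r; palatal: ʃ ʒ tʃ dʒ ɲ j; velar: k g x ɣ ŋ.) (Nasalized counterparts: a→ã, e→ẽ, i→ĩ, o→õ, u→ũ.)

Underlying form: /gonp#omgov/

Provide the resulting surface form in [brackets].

Rule 1: /n/ before /p/ (labial) → [m]
Rule 1: /m/ before /g/ (velar) → [ŋ]
After rule 1: gomp#oŋgov
Rule 2: /o/ before nasal /m/ → [õ]
Rule 2: /o/ before nasal /ŋ/ → [õ]

[gõmp#õŋgov]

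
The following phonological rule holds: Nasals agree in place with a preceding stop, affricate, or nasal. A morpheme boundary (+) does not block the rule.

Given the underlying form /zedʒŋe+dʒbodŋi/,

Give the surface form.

/ŋ/ after /dʒ/ (palatal) → [ɲ]
/ŋ/ after /d/ (alveolar) → [n]

[zedʒɲe+dʒbodni]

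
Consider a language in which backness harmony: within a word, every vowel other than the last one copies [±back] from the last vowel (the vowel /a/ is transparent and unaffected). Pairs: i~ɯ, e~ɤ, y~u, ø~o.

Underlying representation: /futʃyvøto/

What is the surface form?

[futʃuvoto]

/y/ harmonizes with /o/ ([+back]) → [u]
/ø/ harmonizes with /o/ ([+back]) → [o]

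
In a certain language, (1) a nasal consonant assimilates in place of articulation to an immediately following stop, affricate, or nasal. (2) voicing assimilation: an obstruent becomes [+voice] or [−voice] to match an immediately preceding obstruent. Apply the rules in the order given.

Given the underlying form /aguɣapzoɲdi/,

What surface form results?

[aguɣapsondi]

Rule 1: /ɲ/ before /d/ (alveolar) → [n]
After rule 1: aguɣapzondi
Rule 2: /z/ after /p/ (voiceless) → [s]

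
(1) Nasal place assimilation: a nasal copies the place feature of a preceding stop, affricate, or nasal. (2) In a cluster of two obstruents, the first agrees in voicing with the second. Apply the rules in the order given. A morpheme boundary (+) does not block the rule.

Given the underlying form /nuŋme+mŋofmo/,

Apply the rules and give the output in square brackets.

[nuŋŋe+mmofmo]

Rule 1: /m/ after /ŋ/ (velar) → [ŋ]
Rule 1: /ŋ/ after /m/ (labial) → [m]
After rule 1: nuŋŋe+mmofmo
Rule 2: no segment meets the rule's conditions; no change.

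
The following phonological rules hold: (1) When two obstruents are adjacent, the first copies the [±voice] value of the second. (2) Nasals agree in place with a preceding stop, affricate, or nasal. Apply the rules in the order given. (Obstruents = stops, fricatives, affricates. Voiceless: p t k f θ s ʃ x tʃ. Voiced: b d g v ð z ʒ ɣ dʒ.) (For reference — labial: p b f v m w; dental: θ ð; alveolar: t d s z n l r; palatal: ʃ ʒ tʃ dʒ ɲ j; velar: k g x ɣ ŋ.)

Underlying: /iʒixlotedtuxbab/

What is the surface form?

[iʒixlotettuɣbab]

Rule 1: /d/ before /t/ (voiceless) → [t]
Rule 1: /x/ before /b/ (voiced) → [ɣ]
After rule 1: iʒixlotettuɣbab
Rule 2: no segment meets the rule's conditions; no change.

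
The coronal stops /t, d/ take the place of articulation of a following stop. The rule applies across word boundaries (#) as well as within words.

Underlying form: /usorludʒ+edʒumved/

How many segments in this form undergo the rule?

No segment meets the rule's conditions.

0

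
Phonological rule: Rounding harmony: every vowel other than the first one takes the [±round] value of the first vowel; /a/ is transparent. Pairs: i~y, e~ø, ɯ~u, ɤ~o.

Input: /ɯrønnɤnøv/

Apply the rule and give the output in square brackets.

/ø/ harmonizes with /ɯ/ ([-round]) → [e]
/ø/ harmonizes with /ɯ/ ([-round]) → [e]

[ɯrennɤnev]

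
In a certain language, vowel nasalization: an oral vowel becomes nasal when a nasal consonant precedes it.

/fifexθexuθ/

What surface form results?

[fifexθexuθ]

no segment meets the rule's conditions; no change.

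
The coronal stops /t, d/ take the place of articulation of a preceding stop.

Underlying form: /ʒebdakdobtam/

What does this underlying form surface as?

/d/ after /b/ (labial) → [b]
/d/ after /k/ (velar) → [g]
/t/ after /b/ (labial) → [p]

[ʒebbakgobpam]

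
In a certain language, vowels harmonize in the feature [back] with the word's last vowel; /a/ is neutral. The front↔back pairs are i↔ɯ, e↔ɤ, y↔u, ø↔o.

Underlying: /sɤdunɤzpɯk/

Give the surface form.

no segment meets the rule's conditions; no change.

[sɤdunɤzpɯk]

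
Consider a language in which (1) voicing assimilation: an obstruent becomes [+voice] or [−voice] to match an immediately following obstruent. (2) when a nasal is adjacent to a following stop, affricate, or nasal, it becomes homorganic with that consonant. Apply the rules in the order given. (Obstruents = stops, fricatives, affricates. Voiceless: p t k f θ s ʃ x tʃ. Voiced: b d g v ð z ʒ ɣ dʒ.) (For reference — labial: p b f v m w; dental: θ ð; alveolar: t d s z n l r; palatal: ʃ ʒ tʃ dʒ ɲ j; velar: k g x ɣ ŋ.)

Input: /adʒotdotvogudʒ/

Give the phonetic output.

[adʒoddodvogudʒ]

Rule 1: /t/ before /d/ (voiced) → [d]
Rule 1: /t/ before /v/ (voiced) → [d]
After rule 1: adʒoddodvogudʒ
Rule 2: no segment meets the rule's conditions; no change.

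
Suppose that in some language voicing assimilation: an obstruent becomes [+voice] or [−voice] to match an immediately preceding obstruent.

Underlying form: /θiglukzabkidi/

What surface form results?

[θigluksabgidi]

/z/ after /k/ (voiceless) → [s]
/k/ after /b/ (voiced) → [g]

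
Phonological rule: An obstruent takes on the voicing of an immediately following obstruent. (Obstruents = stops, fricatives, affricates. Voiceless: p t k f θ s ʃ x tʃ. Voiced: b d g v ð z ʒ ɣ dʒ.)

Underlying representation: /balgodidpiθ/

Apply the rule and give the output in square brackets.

[balgoditpiθ]

/d/ before /p/ (voiceless) → [t]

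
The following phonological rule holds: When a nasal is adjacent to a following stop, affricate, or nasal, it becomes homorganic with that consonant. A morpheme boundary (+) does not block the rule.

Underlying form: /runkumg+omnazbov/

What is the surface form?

[ruŋkuŋg+onnazbov]

/n/ before /k/ (velar) → [ŋ]
/m/ before /g/ (velar) → [ŋ]
/m/ before /n/ (alveolar) → [n]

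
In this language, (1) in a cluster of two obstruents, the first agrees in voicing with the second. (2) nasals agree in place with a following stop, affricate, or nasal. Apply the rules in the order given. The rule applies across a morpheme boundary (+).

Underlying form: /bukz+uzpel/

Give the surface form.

Rule 1: /k/ before /z/ (voiced) → [g]
Rule 1: /z/ before /p/ (voiceless) → [s]
After rule 1: bugz+uspel
Rule 2: no segment meets the rule's conditions; no change.

[bugz+uspel]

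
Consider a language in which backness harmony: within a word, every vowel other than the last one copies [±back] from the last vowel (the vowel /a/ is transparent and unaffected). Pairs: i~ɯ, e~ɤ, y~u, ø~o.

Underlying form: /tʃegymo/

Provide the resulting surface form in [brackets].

/e/ harmonizes with /o/ ([+back]) → [ɤ]
/y/ harmonizes with /o/ ([+back]) → [u]

[tʃɤgumo]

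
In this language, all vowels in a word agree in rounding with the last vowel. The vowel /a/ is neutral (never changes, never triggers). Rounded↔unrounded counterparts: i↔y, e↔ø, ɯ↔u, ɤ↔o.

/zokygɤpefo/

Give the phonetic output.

/ɤ/ harmonizes with /o/ ([+round]) → [o]
/e/ harmonizes with /o/ ([+round]) → [ø]

[zokygopøfo]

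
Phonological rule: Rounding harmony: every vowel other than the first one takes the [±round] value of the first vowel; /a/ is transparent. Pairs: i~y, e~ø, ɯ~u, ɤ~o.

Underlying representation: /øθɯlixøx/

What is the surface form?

[øθulyxøx]

/ɯ/ harmonizes with /ø/ ([+round]) → [u]
/i/ harmonizes with /ø/ ([+round]) → [y]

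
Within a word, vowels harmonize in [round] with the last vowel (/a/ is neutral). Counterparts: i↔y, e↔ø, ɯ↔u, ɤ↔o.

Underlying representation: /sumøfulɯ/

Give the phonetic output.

[sɯmefɯlɯ]

/u/ harmonizes with /ɯ/ ([-round]) → [ɯ]
/ø/ harmonizes with /ɯ/ ([-round]) → [e]
/u/ harmonizes with /ɯ/ ([-round]) → [ɯ]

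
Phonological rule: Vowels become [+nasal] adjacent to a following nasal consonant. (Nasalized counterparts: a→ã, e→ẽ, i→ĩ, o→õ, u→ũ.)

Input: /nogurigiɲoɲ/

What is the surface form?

/i/ before nasal /ɲ/ → [ĩ]
/o/ before nasal /ɲ/ → [õ]

[nogurigĩɲõɲ]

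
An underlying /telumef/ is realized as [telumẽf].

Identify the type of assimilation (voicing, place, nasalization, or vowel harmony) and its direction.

/e/→[ẽ].
Each target copies a feature from the preceding segment, so the direction is progressive.

nasalization, progressive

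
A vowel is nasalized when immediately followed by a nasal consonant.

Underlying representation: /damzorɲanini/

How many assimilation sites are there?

3

/a/ before nasal /m/ → [ã]
/a/ before nasal /n/ → [ã]
/i/ before nasal /n/ → [ĩ]
3 segments change.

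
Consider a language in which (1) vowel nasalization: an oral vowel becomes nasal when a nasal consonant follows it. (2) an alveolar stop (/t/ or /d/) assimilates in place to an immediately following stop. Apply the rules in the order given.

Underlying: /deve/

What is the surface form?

Rule 1: no segment meets the rule's conditions; no change.
After rule 1: deve
Rule 2: no segment meets the rule's conditions; no change.

[deve]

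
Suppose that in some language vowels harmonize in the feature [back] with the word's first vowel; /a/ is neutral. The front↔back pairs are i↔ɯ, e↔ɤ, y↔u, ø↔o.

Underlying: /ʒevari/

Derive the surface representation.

[ʒevari]

no segment meets the rule's conditions; no change.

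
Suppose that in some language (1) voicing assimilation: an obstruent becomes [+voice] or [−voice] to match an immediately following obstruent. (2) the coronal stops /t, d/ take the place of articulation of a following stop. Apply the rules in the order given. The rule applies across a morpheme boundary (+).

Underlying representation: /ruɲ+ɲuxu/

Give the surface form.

Rule 1: no segment meets the rule's conditions; no change.
After rule 1: ruɲ+ɲuxu
Rule 2: no segment meets the rule's conditions; no change.

[ruɲ+ɲuxu]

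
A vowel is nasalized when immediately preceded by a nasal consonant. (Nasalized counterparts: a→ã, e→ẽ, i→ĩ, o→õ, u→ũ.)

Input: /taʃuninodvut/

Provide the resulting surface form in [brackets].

[taʃunĩnõdvut]

/i/ after nasal /n/ → [ĩ]
/o/ after nasal /n/ → [õ]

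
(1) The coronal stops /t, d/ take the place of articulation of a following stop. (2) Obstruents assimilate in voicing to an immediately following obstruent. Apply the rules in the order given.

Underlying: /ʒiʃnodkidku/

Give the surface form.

[ʒiʃnokkikku]

Rule 1: /d/ before /k/ (velar) → [g]
Rule 1: /d/ before /k/ (velar) → [g]
After rule 1: ʒiʃnogkigku
Rule 2: /g/ before /k/ (voiceless) → [k]
Rule 2: /g/ before /k/ (voiceless) → [k]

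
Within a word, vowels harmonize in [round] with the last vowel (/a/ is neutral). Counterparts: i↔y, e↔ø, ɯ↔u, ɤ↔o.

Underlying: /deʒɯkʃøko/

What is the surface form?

/e/ harmonizes with /o/ ([+round]) → [ø]
/ɯ/ harmonizes with /o/ ([+round]) → [u]

[døʒukʃøko]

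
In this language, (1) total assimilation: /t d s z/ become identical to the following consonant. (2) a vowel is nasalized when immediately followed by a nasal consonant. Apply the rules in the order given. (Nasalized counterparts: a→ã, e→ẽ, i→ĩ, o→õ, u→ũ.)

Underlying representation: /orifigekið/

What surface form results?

Rule 1: no segment meets the rule's conditions; no change.
After rule 1: orifigekið
Rule 2: no segment meets the rule's conditions; no change.

[orifigekið]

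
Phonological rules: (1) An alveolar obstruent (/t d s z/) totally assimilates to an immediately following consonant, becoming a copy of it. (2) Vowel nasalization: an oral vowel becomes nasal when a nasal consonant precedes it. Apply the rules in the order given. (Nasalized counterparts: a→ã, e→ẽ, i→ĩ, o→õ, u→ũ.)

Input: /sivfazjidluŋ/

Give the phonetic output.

Rule 1: /z/ before /j/ → [j] (total assimilation)
Rule 1: /d/ before /l/ → [l] (total assimilation)
After rule 1: sivfajjilluŋ
Rule 2: no segment meets the rule's conditions; no change.

[sivfajjilluŋ]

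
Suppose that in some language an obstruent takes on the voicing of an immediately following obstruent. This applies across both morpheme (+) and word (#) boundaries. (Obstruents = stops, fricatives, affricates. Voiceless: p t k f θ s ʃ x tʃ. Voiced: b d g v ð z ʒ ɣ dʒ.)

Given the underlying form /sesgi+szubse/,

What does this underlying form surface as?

[sezgi+zzupse]

/s/ before /g/ (voiced) → [z]
/s/ before /z/ (voiced) → [z]
/b/ before /s/ (voiceless) → [p]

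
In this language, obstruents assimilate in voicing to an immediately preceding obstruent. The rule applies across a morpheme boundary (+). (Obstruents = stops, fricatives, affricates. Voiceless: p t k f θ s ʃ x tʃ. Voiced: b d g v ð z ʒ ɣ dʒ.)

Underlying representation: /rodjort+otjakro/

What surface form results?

no segment meets the rule's conditions; no change.

[rodjort+otjakro]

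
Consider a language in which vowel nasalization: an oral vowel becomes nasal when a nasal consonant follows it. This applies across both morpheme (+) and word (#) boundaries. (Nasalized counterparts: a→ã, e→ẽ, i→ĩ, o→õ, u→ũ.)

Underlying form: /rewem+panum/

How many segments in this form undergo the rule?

3

/e/ before nasal /m/ → [ẽ]
/a/ before nasal /n/ → [ã]
/u/ before nasal /m/ → [ũ]
3 segments change.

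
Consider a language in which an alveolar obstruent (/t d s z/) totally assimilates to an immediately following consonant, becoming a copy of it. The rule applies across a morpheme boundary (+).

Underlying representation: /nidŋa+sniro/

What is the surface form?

/d/ before /ŋ/ → [ŋ] (total assimilation)
/s/ before /n/ → [n] (total assimilation)

[niŋŋa+nniro]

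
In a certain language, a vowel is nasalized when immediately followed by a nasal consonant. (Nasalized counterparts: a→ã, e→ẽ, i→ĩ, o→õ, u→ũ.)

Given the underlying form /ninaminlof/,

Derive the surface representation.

[nĩnãmĩnlof]

/i/ before nasal /n/ → [ĩ]
/a/ before nasal /m/ → [ã]
/i/ before nasal /n/ → [ĩ]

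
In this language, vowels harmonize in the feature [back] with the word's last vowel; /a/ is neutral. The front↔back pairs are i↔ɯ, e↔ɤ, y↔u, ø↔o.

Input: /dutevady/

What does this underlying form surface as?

/u/ harmonizes with /y/ ([-back]) → [y]

[dytevady]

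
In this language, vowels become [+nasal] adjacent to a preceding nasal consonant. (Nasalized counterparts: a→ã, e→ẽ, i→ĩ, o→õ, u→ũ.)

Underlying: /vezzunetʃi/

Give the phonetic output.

[vezzunẽtʃi]

/e/ after nasal /n/ → [ẽ]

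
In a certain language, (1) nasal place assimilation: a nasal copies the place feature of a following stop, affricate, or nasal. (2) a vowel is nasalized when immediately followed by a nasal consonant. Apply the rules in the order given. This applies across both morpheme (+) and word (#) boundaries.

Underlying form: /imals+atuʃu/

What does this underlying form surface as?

Rule 1: no segment meets the rule's conditions; no change.
After rule 1: imals+atuʃu
Rule 2: /i/ before nasal /m/ → [ĩ]

[ĩmals+atuʃu]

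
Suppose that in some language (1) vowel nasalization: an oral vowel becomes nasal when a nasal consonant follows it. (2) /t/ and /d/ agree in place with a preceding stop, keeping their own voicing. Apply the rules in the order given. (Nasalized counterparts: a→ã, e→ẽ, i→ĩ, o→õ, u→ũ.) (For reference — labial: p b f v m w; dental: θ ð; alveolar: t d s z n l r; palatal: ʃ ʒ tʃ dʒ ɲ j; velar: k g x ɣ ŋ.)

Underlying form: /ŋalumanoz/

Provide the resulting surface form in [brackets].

[ŋalũmãnoz]

Rule 1: /u/ before nasal /m/ → [ũ]
Rule 1: /a/ before nasal /n/ → [ã]
After rule 1: ŋalũmãnoz
Rule 2: no segment meets the rule's conditions; no change.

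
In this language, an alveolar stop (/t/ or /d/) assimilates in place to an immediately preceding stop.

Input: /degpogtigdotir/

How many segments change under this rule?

2

/t/ after /g/ (velar) → [k]
/d/ after /g/ (velar) → [g]
2 segments change.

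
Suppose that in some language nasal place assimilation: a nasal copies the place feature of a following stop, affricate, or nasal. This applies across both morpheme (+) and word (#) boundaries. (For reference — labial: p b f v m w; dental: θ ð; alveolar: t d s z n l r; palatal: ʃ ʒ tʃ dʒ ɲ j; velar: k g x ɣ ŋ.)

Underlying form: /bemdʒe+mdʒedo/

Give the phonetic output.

/m/ before /dʒ/ (palatal) → [ɲ]
/m/ before /dʒ/ (palatal) → [ɲ]

[beɲdʒe+ɲdʒedo]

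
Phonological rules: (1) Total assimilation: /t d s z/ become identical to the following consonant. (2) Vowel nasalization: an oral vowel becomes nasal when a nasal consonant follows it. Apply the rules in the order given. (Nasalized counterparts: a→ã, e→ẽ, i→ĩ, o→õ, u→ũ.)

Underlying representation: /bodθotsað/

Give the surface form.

Rule 1: /d/ before /θ/ → [θ] (total assimilation)
Rule 1: /t/ before /s/ → [s] (total assimilation)
After rule 1: boθθossað
Rule 2: no segment meets the rule's conditions; no change.

[boθθossað]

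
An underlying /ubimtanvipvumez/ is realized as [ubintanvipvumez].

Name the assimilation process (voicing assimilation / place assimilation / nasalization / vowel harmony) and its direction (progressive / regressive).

/m/→[n].
Each target copies a feature from the following segment, so the direction is regressive.

place assimilation, regressive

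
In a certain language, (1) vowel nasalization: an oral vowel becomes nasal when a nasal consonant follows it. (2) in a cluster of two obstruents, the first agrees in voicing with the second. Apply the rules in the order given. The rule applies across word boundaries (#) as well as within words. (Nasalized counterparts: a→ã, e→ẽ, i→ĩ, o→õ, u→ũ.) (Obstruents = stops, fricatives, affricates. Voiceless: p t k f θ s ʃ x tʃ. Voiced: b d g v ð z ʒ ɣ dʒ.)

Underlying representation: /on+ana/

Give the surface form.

Rule 1: /o/ before nasal /n/ → [õ]
Rule 1: /a/ before nasal /n/ → [ã]
After rule 1: õn+ãna
Rule 2: no segment meets the rule's conditions; no change.

[õn+ãna]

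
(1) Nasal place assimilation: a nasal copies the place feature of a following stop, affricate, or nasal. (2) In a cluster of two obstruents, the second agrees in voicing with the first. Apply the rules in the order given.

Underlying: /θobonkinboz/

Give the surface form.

[θoboŋkimboz]

Rule 1: /n/ before /k/ (velar) → [ŋ]
Rule 1: /n/ before /b/ (labial) → [m]
After rule 1: θoboŋkimboz
Rule 2: no segment meets the rule's conditions; no change.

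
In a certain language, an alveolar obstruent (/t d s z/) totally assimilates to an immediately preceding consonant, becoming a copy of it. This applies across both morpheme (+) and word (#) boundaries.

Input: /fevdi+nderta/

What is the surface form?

/d/ after /v/ → [v] (total assimilation)
/d/ after /n/ → [n] (total assimilation)
/t/ after /r/ → [r] (total assimilation)

[fevvi+nnerra]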